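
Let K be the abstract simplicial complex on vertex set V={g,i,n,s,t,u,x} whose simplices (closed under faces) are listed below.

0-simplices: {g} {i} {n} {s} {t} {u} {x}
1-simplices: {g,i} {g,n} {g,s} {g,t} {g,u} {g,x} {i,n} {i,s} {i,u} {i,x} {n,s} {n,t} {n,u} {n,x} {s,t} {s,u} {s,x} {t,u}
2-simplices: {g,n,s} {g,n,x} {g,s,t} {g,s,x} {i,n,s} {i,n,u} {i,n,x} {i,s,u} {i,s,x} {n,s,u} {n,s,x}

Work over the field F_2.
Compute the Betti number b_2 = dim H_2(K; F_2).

b_2=3

n_0=7 n_1=18 n_2=11  [Z2]
∂1: piv[gi,gn,gs,gt,gu,gx] rk=6  ker:in,is,iu,ix,ns,nt,nu,nx,st,su,sx,tu
∂2: piv[gns,gnx,gst,gsx,ins,inu,inx,isu] rk=8  ker:isx,nsu,nsx
b_2=(11−8)−0=3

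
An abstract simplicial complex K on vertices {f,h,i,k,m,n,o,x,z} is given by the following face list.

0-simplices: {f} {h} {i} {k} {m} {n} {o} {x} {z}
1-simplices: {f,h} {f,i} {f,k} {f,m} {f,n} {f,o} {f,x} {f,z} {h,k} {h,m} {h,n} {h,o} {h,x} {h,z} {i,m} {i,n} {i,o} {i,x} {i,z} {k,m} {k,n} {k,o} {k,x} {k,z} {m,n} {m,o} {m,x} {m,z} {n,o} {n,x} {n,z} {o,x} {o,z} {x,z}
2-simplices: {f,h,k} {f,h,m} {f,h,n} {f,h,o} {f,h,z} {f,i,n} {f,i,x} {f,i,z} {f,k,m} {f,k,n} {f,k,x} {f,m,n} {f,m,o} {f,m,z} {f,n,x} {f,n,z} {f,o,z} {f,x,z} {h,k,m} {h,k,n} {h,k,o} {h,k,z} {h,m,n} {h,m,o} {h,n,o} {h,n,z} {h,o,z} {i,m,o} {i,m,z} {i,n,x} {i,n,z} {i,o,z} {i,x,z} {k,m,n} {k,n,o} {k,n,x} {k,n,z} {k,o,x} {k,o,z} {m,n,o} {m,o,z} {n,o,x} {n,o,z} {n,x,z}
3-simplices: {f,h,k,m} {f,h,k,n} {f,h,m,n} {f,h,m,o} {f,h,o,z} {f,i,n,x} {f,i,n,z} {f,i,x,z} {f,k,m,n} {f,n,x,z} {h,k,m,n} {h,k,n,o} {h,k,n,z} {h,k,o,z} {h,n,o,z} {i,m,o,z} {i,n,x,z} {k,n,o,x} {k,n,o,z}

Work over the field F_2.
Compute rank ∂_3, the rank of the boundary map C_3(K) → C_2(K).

n_0=9 n_1=34 n_2=44 n_3=19  [Z2]
∂1: piv[fh,fi,fk,fm,fn,fo,fx,fz] rk=8  ker:hk,hm,hn,ho,hx,hz,im,in,io,ix,iz,km,kn,ko,kx,kz,mn,mo,mx,mz,no,nx,nz,ox,oz,xz
∂2: piv[fhk,fhm,fhn,fho,fhz,fin,fix,fiz,fkm,fkn,fkx,fmn,fmo,fmz,fnx,fnz,foz,fxz,hko,hkz,hno,imo,imz,kox] rk=24  ker:hkm,hkn,hmn,hmo,hnz,hoz,inx,inz,ioz,ixz,kmn,kno,knx,knz,koz,mno,moz,nox,noz,nxz
∂3: piv[fhkm,fhkn,fhmn,fhmo,fhoz,finx,finz,fixz,fkmn,fnxz,hkno,hknz,hkoz,hnoz,imoz,knox] rk=16  ker:hkmn,inxz,knoz
rk∂_3=16

rank∂_3=16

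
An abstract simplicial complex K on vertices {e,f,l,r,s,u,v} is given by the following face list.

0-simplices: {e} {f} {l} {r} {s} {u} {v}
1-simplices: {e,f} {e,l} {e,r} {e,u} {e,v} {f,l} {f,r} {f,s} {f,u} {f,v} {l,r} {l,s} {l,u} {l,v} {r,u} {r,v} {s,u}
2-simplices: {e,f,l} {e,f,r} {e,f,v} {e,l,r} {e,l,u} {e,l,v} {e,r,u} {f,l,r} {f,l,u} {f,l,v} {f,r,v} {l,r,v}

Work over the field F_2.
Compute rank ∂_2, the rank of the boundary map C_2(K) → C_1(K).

n_0=7 n_1=17 n_2=12  [Z2]
∂1: piv[ef,el,er,eu,ev,fs] rk=6  ker:fl,fr,fu,fv,lr,ls,lu,lv,ru,rv,su
∂2: piv[efl,efr,efv,elr,elu,elv,eru,flu,frv] rk=9  ker:flr,flv,lrv
rk∂_2=9

rank∂_2=9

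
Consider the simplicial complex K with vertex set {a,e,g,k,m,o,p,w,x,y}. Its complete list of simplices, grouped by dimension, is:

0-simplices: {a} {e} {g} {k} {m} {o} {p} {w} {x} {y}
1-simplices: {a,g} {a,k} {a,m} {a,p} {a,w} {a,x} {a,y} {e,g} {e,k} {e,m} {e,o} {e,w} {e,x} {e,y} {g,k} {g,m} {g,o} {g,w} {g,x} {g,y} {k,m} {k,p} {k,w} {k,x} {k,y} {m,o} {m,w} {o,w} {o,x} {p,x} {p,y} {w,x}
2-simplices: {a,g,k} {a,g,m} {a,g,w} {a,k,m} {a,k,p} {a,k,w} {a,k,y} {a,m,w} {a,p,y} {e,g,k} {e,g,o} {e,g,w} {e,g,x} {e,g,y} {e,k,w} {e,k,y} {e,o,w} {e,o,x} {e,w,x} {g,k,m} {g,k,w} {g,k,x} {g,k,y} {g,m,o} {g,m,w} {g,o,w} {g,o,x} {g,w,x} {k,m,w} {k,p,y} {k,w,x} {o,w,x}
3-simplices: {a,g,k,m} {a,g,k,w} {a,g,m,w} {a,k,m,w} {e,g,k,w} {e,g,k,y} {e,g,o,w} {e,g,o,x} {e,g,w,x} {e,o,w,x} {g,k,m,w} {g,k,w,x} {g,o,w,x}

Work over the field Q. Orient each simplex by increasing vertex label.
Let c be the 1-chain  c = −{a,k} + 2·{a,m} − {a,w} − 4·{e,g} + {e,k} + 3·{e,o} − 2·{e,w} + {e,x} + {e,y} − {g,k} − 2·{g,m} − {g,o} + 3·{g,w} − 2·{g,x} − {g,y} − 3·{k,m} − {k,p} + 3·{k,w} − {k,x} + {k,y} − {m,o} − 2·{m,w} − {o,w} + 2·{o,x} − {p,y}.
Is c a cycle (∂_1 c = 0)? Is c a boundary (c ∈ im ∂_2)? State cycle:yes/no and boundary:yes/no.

n_0=10 n_1=32 n_2=32 n_3=13  [Q]
∂1: piv[ag,ak,am,ap,aw,ax,ay,eg,eo] rk=9  ker:ek,em,ew,ex,ey,gk,gm,go,gw,gx,gy,km,kp,kw,kx,ky,mo,mw,ow,ox,px,py,wx
∂2: piv[agk,agm,agw,akm,akp,akw,aky,amw,apy,egk,ego,egw,egx,egy,eky,eow,eox,ewx,gkx,gmo] rk=20  ker:ekw,gkm,gkw,gky,gmw,gow,gox,gwx,kmw,kpy,kwx,owx
∂3: piv[agkm,agkw,agmw,akmw,egkw,egky,egow,egox,egwx,eowx,gkwx] rk=11  ker:gkmw,gowx
∂1c = 0
c vs im∂2: reduces to 0 ⇒ boundary

cycle:yes boundary:yes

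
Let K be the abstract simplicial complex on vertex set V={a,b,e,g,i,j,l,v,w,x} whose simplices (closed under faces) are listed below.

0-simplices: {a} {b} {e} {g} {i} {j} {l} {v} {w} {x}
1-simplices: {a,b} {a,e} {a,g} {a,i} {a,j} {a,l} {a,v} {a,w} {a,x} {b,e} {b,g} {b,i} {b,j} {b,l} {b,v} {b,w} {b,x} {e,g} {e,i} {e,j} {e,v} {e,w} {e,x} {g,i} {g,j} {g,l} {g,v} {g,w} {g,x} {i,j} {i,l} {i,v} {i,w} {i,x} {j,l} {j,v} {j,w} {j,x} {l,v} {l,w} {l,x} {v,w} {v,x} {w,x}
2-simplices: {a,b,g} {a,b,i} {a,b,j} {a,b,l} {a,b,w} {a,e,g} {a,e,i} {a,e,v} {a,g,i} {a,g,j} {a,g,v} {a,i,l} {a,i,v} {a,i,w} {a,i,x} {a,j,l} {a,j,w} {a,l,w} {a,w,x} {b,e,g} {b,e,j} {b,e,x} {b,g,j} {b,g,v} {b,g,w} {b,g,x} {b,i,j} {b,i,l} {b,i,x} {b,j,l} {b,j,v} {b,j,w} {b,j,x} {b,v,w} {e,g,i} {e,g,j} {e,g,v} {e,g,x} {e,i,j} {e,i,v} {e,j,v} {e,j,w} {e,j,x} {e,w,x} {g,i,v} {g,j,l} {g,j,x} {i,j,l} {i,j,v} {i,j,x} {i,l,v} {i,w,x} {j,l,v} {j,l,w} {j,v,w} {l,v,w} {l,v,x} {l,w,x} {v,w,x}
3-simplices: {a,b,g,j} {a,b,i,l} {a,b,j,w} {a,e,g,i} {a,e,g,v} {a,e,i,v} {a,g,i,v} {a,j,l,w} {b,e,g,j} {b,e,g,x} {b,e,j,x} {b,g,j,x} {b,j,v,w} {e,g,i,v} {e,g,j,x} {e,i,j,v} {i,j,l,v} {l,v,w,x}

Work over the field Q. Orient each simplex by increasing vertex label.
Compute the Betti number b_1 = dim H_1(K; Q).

n_0=10 n_1=44 n_2=59 n_3=18  [Q]
∂1: piv[ab,ae,ag,ai,aj,al,av,aw,ax] rk=9  ker:be,bg,bi,bj,bl,bv,bw,bx,eg,ei,ej,ev,ew,ex,gi,gj,gl,gv,gw,gx,ij,il,iv,iw,ix,jl,jv,jw,jx,lv,lw,lx,vw,vx,wx
∂2: piv[abg,abi,abj,abl,abw,aeg,aei,aev,agi,agj,agv,ail,aiv,aiw,aix,ajl,ajw,alw,awx,beg,bej,bex,bgv,bgw,bgx,bij,bix,bjv,bjx,bvw,ejw,gjl,ilv,lvx,lwx] rk=35  ker:bgj,bil,bjl,bjw,egi,egj,egv,egx,eij,eiv,ejv,ejx,ewx,giv,gjx,ijl,ijv,ijx,iwx,jlv,jlw,jvw,lvw,vwx
∂3: piv[abgj,abil,abjw,aegi,aegv,aeiv,agiv,ajlw,begj,begx,bejx,bgjx,bjvw,eijv,ijlv,lvwx] rk=16  ker:egiv,egjx
b_1=(44−9)−35=0

b_1=0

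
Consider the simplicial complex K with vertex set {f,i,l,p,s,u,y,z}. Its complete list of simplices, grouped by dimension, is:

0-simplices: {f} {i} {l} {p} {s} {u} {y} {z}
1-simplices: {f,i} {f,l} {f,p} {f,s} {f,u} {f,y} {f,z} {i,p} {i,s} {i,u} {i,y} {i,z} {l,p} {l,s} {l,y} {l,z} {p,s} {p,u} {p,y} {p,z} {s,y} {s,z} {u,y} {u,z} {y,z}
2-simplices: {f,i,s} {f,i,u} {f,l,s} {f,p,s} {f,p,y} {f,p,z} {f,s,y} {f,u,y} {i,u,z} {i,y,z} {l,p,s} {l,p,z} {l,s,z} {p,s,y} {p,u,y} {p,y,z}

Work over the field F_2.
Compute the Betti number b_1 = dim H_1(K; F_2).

b_1=3

n_0=8 n_1=25 n_2=16  [Z2]
∂1: piv[fi,fl,fp,fs,fu,fy,fz] rk=7  ker:ip,is,iu,iy,iz,lp,ls,ly,lz,ps,pu,py,pz,sy,sz,uy,uz,yz
∂2: piv[fis,fiu,fls,fps,fpy,fpz,fsy,fuy,iuz,iyz,lps,lpz,lsz,puy,pyz] rk=15  ker:psy
b_1=(25−7)−15=3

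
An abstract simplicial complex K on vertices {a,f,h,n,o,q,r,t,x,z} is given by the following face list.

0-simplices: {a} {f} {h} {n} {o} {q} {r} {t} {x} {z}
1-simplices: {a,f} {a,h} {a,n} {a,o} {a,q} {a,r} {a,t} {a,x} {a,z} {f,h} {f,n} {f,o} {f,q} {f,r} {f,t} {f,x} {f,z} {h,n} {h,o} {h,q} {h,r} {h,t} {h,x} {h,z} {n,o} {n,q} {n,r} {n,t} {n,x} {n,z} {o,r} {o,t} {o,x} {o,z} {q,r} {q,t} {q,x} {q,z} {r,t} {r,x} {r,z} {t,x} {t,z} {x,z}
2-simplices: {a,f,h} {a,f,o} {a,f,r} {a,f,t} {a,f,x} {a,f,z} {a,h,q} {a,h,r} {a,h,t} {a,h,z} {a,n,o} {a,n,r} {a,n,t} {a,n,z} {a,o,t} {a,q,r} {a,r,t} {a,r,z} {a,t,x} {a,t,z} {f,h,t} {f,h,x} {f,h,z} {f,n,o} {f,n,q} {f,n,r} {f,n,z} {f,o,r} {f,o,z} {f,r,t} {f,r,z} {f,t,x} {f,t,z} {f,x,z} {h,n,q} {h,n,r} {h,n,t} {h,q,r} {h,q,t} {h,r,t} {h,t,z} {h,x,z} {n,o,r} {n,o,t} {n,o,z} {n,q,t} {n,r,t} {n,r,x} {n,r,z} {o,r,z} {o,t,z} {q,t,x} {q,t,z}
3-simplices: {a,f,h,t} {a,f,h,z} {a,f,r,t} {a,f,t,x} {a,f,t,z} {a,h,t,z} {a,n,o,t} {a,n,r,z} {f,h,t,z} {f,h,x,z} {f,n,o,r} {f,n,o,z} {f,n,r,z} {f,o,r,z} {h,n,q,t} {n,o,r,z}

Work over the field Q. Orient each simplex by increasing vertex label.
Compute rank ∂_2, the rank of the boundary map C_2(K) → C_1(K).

rank∂_2=32

n_0=10 n_1=44 n_2=53 n_3=16  [Q]
∂1: piv[af,ah,an,ao,aq,ar,at,ax,az] rk=9  ker:fh,fn,fo,fq,fr,ft,fx,fz,hn,ho,hq,hr,ht,hx,hz,no,nq,nr,nt,nx,nz,or,ot,ox,oz,qr,qt,qx,qz,rt,rx,rz,tx,tz,xz
∂2: piv[afh,afo,afr,aft,afx,afz,ahq,ahr,aht,ahz,ano,anr,ant,anz,aot,aqr,art,arz,atx,atz,fhx,fno,fnq,for,foz,fxz,hnq,hnr,hqt,nrx,qtx,qtz] rk=32  ker:fht,fhz,fnr,fnz,frt,frz,ftx,ftz,hnt,hqr,hrt,htz,hxz,nor,not,noz,nqt,nrt,nrz,orz,otz
∂3: piv[afht,afhz,afrt,aftx,aftz,ahtz,anot,anrz,fhxz,fnor,fnoz,fnrz,forz,hnqt] rk=14  ker:fhtz,norz
rk∂_2=32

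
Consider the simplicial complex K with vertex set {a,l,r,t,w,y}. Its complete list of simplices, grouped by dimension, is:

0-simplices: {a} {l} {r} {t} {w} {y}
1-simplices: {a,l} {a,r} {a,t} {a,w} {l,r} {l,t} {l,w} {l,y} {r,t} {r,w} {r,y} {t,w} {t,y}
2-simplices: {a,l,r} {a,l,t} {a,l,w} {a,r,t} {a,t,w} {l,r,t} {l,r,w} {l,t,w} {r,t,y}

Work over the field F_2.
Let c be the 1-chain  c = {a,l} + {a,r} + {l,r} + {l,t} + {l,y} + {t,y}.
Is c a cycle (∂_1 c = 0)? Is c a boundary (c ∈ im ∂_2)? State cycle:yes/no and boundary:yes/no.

cycle:yes boundary:no

n_0=6 n_1=13 n_2=9  [Z2]
∂1: piv[al,ar,at,aw,ly] rk=5  ker:lr,lt,lw,rt,rw,ry,tw,ty
∂2: piv[alr,alt,alw,art,atw,lrw,rty] rk=7  ker:lrt,ltw
∂1c = 0
c vs im∂2: residual ≠ 0 ⇒ not boundary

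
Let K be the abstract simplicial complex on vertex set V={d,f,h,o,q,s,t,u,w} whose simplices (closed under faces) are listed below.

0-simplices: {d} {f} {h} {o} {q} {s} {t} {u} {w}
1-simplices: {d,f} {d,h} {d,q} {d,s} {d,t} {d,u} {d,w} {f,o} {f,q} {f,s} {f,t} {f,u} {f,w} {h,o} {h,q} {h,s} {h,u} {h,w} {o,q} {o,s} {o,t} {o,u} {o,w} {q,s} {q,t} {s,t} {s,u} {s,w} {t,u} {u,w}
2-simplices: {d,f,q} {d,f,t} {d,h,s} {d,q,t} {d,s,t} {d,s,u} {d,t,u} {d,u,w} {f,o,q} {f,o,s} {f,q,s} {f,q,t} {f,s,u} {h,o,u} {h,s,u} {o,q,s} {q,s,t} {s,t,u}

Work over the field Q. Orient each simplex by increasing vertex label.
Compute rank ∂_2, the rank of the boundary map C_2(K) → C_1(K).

rank∂_2=15

n_0=9 n_1=30 n_2=18  [Q]
∂1: piv[df,dh,dq,ds,dt,du,dw,fo] rk=8  ker:fq,fs,ft,fu,fw,ho,hq,hs,hu,hw,oq,os,ot,ou,ow,qs,qt,st,su,sw,tu,uw
∂2: piv[dfq,dft,dhs,dqt,dst,dsu,dtu,duw,foq,fos,fqs,fsu,hou,hsu,qst] rk=15  ker:fqt,oqs,stu
rk∂_2=15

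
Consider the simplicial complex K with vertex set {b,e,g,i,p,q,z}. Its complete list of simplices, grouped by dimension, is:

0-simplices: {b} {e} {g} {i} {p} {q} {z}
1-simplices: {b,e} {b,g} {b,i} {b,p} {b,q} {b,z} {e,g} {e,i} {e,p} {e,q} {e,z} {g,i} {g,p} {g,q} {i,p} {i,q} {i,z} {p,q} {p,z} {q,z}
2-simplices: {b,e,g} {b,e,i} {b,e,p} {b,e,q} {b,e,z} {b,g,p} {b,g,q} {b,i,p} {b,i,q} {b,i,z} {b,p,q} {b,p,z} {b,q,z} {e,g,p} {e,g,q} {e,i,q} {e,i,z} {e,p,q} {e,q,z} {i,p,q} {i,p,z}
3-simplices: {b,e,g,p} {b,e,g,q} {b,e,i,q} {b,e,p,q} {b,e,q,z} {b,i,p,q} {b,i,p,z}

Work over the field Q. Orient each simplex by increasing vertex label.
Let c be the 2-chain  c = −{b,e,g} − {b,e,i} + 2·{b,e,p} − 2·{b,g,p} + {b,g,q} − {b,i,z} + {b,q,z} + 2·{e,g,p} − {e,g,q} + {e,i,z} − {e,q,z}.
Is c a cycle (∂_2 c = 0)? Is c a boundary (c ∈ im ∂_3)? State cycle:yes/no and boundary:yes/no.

n_0=7 n_1=20 n_2=21 n_3=7  [Q]
∂1: piv[be,bg,bi,bp,bq,bz] rk=6  ker:eg,ei,ep,eq,ez,gi,gp,gq,ip,iq,iz,pq,pz,qz
∂2: piv[beg,bei,bep,beq,bez,bgp,bgq,bip,biq,biz,bpq,bpz,bqz] rk=13  ker:egp,egq,eiq,eiz,epq,eqz,ipq,ipz
∂3: piv[begp,begq,beiq,bepq,beqz,bipq,bipz] rk=7
∂2c = 0
c vs im∂3: residual ≠ 0 ⇒ not boundary

cycle:yes boundary:no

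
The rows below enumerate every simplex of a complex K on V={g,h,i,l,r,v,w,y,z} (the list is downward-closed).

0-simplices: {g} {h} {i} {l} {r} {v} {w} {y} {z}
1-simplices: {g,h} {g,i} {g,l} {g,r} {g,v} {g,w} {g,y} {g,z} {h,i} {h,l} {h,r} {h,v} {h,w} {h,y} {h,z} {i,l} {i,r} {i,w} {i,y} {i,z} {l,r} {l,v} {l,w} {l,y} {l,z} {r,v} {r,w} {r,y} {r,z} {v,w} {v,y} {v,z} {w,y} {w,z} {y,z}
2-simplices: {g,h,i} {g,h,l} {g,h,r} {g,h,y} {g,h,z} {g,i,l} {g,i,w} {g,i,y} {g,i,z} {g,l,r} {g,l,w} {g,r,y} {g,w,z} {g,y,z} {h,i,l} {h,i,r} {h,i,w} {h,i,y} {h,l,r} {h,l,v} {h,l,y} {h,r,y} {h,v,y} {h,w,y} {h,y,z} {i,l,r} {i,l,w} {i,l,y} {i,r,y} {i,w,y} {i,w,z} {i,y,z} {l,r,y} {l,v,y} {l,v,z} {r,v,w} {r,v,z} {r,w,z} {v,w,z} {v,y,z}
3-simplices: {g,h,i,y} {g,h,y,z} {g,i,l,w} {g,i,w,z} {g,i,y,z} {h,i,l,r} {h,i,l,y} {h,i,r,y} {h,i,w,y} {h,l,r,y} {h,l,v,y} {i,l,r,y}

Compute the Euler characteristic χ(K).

n_0=9 n_1=35 n_2=40 n_3=12
χ=+9−35+40−12=2

χ(K)=2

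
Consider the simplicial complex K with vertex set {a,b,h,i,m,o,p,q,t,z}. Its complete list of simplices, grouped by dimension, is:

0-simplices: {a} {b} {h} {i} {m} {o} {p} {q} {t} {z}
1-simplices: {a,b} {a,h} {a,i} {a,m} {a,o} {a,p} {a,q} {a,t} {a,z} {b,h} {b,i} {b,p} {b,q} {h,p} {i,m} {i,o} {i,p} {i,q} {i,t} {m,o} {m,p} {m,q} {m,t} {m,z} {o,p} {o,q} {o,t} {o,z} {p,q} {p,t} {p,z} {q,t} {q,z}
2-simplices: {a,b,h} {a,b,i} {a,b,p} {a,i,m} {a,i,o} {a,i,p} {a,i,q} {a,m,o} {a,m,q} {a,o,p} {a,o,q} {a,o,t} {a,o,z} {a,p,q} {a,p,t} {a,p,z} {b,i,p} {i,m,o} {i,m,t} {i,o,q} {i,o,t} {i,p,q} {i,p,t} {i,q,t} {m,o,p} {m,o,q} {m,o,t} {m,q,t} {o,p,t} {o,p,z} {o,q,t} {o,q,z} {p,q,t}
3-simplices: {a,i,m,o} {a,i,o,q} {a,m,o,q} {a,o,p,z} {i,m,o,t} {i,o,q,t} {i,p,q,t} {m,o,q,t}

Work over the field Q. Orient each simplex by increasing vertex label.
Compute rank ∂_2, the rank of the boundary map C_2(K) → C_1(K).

n_0=10 n_1=33 n_2=33 n_3=8  [Q]
∂1: piv[ab,ah,ai,am,ao,ap,aq,at,az] rk=9  ker:bh,bi,bp,bq,hp,im,io,ip,iq,it,mo,mp,mq,mt,mz,op,oq,ot,oz,pq,pt,pz,qt,qz
∂2: piv[abh,abi,abp,aim,aio,aip,aiq,amo,amq,aop,aoq,aot,aoz,apq,apt,apz,imt,iot,iqt,mop,oqz] rk=21  ker:bip,imo,ioq,ipq,ipt,moq,mot,mqt,opt,opz,oqt,pqt
∂3: piv[aimo,aioq,amoq,aopz,imot,ioqt,ipqt,moqt] rk=8
rk∂_2=21

rank∂_2=21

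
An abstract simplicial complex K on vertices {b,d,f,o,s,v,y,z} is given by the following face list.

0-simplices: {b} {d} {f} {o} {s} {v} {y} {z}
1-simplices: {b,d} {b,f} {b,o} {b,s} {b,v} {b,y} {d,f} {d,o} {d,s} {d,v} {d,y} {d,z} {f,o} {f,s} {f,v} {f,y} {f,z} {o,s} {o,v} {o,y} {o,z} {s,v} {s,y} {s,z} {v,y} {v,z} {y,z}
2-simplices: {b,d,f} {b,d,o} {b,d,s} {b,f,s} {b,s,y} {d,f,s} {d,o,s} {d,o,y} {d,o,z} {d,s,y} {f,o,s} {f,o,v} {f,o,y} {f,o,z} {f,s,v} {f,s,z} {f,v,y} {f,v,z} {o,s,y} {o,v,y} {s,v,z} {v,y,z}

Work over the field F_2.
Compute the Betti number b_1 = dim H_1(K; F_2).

b_1=2

n_0=8 n_1=27 n_2=22  [Z2]
∂1: piv[bd,bf,bo,bs,bv,by,dz] rk=7  ker:df,do,ds,dv,dy,fo,fs,fv,fy,fz,os,ov,oy,oz,sv,sy,sz,vy,vz,yz
∂2: piv[bdf,bdo,bds,bfs,bsy,dos,doy,doz,dsy,fos,fov,foy,foz,fsv,fsz,fvy,fvz,vyz] rk=18  ker:dfs,osy,ovy,svz
b_1=(27−7)−18=2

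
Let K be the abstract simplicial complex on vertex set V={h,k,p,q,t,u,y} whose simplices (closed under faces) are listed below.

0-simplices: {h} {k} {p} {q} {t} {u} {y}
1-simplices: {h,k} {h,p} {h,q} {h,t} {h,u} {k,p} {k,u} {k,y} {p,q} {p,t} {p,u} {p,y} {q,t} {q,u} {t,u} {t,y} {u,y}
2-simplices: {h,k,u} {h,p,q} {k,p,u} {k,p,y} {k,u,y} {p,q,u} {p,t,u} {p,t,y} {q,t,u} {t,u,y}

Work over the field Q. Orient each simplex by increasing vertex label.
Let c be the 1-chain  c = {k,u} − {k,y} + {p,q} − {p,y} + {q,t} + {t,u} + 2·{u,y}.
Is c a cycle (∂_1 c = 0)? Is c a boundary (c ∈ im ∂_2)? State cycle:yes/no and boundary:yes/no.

n_0=7 n_1=17 n_2=10  [Q]
∂1: piv[hk,hp,hq,ht,hu,ky] rk=6  ker:kp,ku,pq,pt,pu,py,qt,qu,tu,ty,uy
∂2: piv[hku,hpq,kpu,kpy,kuy,pqu,ptu,pty,qtu] rk=9  ker:tuy
∂1c = 0
c vs im∂2: reduces to 0 ⇒ boundary

cycle:yes boundary:yes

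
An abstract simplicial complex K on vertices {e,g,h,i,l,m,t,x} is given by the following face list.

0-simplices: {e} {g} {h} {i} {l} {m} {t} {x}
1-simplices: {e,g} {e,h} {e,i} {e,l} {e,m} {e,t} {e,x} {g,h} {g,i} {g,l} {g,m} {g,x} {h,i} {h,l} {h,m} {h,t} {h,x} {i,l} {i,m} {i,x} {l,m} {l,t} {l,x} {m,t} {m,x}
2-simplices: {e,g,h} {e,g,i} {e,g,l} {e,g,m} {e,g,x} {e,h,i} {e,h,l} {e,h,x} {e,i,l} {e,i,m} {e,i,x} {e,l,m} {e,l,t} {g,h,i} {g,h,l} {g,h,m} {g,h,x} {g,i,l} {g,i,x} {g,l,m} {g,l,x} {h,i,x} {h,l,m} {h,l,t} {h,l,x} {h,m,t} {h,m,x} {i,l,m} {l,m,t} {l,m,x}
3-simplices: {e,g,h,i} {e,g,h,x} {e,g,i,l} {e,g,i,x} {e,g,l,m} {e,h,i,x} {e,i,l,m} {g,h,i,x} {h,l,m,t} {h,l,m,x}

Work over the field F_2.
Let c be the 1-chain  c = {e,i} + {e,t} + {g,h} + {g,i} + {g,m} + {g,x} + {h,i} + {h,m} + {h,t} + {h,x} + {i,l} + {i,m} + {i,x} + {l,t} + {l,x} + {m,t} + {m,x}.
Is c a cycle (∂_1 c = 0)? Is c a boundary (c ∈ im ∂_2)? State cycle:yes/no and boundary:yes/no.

n_0=8 n_1=25 n_2=30 n_3=10  [Z2]
∂1: piv[eg,eh,ei,el,em,et,ex] rk=7  ker:gh,gi,gl,gm,gx,hi,hl,hm,ht,hx,il,im,ix,lm,lt,lx,mt,mx
∂2: piv[egh,egi,egl,egm,egx,ehi,ehl,ehx,eil,eim,eix,elm,elt,ghm,glx,hlt,hmt,hmx] rk=18  ker:ghi,ghl,ghx,gil,gix,glm,hix,hlm,hlx,ilm,lmt,lmx
∂3: piv[eghi,eghx,egil,egix,eglm,ehix,eilm,hlmt,hlmx] rk=9  ker:ghix
∂1c = {h} + {l} + {m} + {x}

cycle:no boundary:no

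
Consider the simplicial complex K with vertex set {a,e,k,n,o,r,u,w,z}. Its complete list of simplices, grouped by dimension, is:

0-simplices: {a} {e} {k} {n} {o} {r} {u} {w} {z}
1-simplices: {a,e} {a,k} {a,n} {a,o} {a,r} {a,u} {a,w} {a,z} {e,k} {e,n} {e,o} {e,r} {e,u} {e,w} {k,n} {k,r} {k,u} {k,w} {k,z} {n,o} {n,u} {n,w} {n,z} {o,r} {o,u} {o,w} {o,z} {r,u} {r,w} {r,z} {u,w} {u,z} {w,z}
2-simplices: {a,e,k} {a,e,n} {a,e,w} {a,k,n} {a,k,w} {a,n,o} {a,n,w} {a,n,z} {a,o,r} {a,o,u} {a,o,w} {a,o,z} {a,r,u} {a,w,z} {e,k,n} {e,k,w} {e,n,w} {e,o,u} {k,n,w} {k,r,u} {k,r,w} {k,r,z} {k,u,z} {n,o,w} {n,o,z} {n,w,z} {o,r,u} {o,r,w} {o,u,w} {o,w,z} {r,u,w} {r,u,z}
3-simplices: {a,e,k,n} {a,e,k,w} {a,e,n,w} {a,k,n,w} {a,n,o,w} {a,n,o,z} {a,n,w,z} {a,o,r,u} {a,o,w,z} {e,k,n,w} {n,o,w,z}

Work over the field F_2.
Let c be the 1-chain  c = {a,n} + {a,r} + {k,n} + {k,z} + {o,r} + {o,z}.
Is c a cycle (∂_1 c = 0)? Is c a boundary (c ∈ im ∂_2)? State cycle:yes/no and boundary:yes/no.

cycle:yes boundary:no

n_0=9 n_1=33 n_2=32 n_3=11  [Z2]
∂1: piv[ae,ak,an,ao,ar,au,aw,az] rk=8  ker:ek,en,eo,er,eu,ew,kn,kr,ku,kw,kz,no,nu,nw,nz,or,ou,ow,oz,ru,rw,rz,uw,uz,wz
∂2: piv[aek,aen,aew,akn,akw,ano,anw,anz,aor,aou,aow,aoz,aru,awz,eou,kru,krw,krz,kuz,orw,ouw] rk=21  ker:ekn,ekw,enw,knw,now,noz,nwz,oru,owz,ruw,ruz
∂3: piv[aekn,aekw,aenw,aknw,anow,anoz,anwz,aoru,aowz] rk=9  ker:eknw,nowz
∂1c = 0
c vs im∂2: residual ≠ 0 ⇒ not boundary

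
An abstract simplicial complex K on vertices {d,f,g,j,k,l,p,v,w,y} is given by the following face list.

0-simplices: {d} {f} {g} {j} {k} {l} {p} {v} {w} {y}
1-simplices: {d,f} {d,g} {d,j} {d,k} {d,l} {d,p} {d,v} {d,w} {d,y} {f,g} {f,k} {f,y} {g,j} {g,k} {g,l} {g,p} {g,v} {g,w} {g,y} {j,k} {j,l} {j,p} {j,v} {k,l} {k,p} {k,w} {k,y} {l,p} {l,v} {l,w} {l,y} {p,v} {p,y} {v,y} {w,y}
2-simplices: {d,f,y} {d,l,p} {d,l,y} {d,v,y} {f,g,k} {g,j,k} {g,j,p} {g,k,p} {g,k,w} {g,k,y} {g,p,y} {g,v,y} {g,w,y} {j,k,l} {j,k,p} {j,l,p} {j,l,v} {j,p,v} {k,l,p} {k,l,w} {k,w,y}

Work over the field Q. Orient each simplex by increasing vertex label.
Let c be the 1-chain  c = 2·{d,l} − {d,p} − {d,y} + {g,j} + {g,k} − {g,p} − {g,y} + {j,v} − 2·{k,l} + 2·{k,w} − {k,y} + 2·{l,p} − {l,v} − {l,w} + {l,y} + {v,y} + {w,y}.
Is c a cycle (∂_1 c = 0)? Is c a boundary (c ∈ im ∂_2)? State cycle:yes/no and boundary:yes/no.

n_0=10 n_1=35 n_2=21  [Q]
∂1: piv[df,dg,dj,dk,dl,dp,dv,dw,dy] rk=9  ker:fg,fk,fy,gj,gk,gl,gp,gv,gw,gy,jk,jl,jp,jv,kl,kp,kw,ky,lp,lv,lw,ly,pv,py,vy,wy
∂2: piv[dfy,dlp,dly,dvy,fgk,gjk,gjp,gkp,gkw,gky,gpy,gvy,gwy,jkl,jlp,jlv,jpv,klw] rk=18  ker:jkp,klp,kwy
∂1c = 2·{k} − {l} − {v}

cycle:no boundary:no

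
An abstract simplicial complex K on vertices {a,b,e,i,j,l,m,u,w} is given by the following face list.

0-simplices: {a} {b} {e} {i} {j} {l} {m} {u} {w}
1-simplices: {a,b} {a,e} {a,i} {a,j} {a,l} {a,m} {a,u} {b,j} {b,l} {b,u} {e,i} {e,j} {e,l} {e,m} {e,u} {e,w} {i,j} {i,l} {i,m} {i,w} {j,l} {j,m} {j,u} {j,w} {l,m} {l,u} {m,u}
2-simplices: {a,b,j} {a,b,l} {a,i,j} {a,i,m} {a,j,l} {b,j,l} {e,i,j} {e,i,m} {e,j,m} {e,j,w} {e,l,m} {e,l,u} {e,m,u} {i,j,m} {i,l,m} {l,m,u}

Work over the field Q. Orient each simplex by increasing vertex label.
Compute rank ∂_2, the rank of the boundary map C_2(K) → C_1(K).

rank∂_2=13

n_0=9 n_1=27 n_2=16  [Q]
∂1: piv[ab,ae,ai,aj,al,am,au,ew] rk=8  ker:bj,bl,bu,ei,ej,el,em,eu,ij,il,im,iw,jl,jm,ju,jw,lm,lu,mu
∂2: piv[abj,abl,aij,aim,ajl,eij,eim,ejm,ejw,elm,elu,emu,ilm] rk=13  ker:bjl,ijm,lmu
rk∂_2=13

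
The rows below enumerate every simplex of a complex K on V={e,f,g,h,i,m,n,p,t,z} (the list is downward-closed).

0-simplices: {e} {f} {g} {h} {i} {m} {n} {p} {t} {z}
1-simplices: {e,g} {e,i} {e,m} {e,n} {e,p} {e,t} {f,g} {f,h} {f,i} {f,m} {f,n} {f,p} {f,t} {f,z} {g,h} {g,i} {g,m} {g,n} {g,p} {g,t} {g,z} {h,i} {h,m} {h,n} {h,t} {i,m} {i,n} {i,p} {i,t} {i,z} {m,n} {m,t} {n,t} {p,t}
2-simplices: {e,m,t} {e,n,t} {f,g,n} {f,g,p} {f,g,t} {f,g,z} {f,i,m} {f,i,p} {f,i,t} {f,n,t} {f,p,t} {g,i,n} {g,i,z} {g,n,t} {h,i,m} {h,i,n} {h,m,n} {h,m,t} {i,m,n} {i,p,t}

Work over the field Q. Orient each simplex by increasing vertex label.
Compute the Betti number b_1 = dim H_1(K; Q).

b_1=8

n_0=10 n_1=34 n_2=20  [Q]
∂1: piv[eg,ei,em,en,ep,et,fg,fh,fz] rk=9  ker:fi,fm,fn,fp,ft,gh,gi,gm,gn,gp,gt,gz,hi,hm,hn,ht,im,in,ip,it,iz,mn,mt,nt,pt
∂2: piv[emt,ent,fgn,fgp,fgt,fgz,fim,fip,fit,fnt,fpt,gin,giz,him,hin,hmn,hmt] rk=17  ker:gnt,imn,ipt
b_1=(34−9)−17=8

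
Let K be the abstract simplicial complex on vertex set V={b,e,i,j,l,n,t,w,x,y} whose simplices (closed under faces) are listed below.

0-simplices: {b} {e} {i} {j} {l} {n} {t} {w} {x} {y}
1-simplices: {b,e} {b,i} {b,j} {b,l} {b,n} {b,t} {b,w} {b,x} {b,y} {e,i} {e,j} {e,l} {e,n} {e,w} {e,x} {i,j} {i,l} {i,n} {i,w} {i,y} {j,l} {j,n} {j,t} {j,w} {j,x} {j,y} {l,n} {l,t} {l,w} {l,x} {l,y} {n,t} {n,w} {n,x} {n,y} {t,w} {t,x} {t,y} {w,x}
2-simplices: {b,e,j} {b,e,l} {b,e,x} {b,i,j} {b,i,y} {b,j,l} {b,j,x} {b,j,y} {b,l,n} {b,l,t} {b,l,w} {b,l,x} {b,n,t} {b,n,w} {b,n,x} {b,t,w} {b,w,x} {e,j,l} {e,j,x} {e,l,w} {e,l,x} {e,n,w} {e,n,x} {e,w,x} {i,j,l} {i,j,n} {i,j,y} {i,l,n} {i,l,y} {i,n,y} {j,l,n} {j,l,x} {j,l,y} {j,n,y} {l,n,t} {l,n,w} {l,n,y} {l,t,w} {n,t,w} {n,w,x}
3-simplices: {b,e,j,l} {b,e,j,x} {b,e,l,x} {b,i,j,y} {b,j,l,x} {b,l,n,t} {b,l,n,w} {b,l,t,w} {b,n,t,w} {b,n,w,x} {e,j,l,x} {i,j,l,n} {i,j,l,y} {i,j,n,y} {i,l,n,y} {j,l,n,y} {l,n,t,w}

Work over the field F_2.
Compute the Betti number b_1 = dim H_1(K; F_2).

b_1=6

n_0=10 n_1=39 n_2=40 n_3=17  [Z2]
∂1: piv[be,bi,bj,bl,bn,bt,bw,bx,by] rk=9  ker:ei,ej,el,en,ew,ex,ij,il,in,iw,iy,jl,jn,jt,jw,jx,jy,ln,lt,lw,lx,ly,nt,nw,nx,ny,tw,tx,ty,wx
∂2: piv[bej,bel,bex,bij,biy,bjl,bjx,bjy,bln,blt,blw,blx,bnt,bnw,bnx,btw,bwx,elw,enw,ijl,ijn,iln,ily,iny] rk=24  ker:ejl,ejx,elx,enx,ewx,ijy,jln,jlx,jly,jny,lnt,lnw,lny,ltw,ntw,nwx
∂3: piv[bejl,bejx,belx,bijy,bjlx,blnt,blnw,bltw,bntw,bnwx,ijln,ijly,ijny,ilny] rk=14  ker:ejlx,jlny,lntw
b_1=(39−9)−24=6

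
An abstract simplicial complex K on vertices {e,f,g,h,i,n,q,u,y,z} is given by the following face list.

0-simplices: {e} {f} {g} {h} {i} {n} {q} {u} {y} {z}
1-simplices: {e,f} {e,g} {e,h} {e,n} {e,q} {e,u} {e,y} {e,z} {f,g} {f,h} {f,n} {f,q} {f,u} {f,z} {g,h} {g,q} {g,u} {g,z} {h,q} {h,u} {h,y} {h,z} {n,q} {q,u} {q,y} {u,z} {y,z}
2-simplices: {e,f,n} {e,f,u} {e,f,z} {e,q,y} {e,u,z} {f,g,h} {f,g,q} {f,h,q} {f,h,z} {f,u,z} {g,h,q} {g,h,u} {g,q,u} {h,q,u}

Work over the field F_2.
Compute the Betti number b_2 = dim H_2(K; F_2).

n_0=10 n_1=27 n_2=14  [Z2]
∂1: piv[ef,eg,eh,en,eq,eu,ey,ez] rk=8  ker:fg,fh,fn,fq,fu,fz,gh,gq,gu,gz,hq,hu,hy,hz,nq,qu,qy,uz,yz
∂2: piv[efn,efu,efz,eqy,euz,fgh,fgq,fhq,fhz,ghu,gqu] rk=11  ker:fuz,ghq,hqu
b_2=(14−11)−0=3

b_2=3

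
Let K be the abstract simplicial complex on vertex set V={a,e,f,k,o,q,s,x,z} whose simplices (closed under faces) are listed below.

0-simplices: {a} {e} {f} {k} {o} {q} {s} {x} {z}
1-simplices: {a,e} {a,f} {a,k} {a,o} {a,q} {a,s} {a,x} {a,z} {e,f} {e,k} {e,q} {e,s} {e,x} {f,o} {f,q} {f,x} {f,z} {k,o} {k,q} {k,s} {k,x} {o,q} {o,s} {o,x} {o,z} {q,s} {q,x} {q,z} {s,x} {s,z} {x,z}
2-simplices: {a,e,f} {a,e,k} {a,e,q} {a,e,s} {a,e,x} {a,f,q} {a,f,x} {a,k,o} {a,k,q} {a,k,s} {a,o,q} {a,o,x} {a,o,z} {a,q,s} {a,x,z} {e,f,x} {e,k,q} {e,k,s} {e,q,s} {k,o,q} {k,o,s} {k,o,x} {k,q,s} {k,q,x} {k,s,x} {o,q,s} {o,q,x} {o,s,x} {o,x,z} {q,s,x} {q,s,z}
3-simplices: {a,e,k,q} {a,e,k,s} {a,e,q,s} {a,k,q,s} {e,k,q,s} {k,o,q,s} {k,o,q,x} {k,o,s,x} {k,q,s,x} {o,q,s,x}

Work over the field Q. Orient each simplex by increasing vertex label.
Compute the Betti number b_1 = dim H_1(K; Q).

b_1=3

n_0=9 n_1=31 n_2=31 n_3=10  [Q]
∂1: piv[ae,af,ak,ao,aq,as,ax,az] rk=8  ker:ef,ek,eq,es,ex,fo,fq,fx,fz,ko,kq,ks,kx,oq,os,ox,oz,qs,qx,qz,sx,sz,xz
∂2: piv[aef,aek,aeq,aes,aex,afq,afx,ako,akq,aks,aoq,aox,aoz,aqs,axz,kos,kox,kqx,ksx,qsz] rk=20  ker:efx,ekq,eks,eqs,koq,kqs,oqs,oqx,osx,oxz,qsx
∂3: piv[aekq,aeks,aeqs,akqs,koqs,koqx,kosx,kqsx] rk=8  ker:ekqs,oqsx
b_1=(31−8)−20=3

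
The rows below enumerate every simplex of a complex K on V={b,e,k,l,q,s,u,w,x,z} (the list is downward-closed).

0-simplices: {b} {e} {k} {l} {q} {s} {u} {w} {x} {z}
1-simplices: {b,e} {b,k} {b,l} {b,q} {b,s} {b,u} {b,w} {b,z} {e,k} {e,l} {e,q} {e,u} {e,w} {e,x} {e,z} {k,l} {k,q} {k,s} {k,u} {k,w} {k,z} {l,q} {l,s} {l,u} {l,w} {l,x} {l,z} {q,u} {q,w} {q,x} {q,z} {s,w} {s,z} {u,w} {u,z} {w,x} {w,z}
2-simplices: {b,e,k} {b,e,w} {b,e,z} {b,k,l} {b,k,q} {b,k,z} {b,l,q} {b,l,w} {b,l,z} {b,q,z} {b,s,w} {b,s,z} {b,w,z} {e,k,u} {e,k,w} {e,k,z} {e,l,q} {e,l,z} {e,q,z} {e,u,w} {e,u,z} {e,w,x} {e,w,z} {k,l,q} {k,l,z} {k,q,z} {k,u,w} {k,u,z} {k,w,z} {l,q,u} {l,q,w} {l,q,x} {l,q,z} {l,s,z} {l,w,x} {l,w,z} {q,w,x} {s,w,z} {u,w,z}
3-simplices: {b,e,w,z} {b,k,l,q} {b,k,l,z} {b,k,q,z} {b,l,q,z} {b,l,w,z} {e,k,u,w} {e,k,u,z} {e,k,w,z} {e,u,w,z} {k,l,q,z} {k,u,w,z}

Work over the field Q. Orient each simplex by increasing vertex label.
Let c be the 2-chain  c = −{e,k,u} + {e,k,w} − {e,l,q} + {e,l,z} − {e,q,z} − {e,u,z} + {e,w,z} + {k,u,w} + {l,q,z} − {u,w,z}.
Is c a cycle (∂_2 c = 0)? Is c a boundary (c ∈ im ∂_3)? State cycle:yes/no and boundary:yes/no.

n_0=10 n_1=37 n_2=39 n_3=12  [Q]
∂1: piv[be,bk,bl,bq,bs,bu,bw,bz,ex] rk=9  ker:ek,el,eq,eu,ew,ez,kl,kq,ks,ku,kw,kz,lq,ls,lu,lw,lx,lz,qu,qw,qx,qz,sw,sz,uw,uz,wx,wz
∂2: piv[bek,bew,bez,bkl,bkq,bkz,blq,blw,blz,bqz,bsw,bsz,bwz,eku,ekw,elq,elz,euw,euz,ewx,lqu,lqw,lqx,lsz,lwx] rk=25  ker:ekz,eqz,ewz,klq,klz,kqz,kuw,kuz,kwz,lqz,lwz,qwx,swz,uwz
∂3: piv[bewz,bklq,bklz,bkqz,blqz,blwz,ekuw,ekuz,ekwz,euwz] rk=10  ker:klqz,kuwz
∂2c = 0
c vs im∂3: residual ≠ 0 ⇒ not boundary

cycle:yes boundary:no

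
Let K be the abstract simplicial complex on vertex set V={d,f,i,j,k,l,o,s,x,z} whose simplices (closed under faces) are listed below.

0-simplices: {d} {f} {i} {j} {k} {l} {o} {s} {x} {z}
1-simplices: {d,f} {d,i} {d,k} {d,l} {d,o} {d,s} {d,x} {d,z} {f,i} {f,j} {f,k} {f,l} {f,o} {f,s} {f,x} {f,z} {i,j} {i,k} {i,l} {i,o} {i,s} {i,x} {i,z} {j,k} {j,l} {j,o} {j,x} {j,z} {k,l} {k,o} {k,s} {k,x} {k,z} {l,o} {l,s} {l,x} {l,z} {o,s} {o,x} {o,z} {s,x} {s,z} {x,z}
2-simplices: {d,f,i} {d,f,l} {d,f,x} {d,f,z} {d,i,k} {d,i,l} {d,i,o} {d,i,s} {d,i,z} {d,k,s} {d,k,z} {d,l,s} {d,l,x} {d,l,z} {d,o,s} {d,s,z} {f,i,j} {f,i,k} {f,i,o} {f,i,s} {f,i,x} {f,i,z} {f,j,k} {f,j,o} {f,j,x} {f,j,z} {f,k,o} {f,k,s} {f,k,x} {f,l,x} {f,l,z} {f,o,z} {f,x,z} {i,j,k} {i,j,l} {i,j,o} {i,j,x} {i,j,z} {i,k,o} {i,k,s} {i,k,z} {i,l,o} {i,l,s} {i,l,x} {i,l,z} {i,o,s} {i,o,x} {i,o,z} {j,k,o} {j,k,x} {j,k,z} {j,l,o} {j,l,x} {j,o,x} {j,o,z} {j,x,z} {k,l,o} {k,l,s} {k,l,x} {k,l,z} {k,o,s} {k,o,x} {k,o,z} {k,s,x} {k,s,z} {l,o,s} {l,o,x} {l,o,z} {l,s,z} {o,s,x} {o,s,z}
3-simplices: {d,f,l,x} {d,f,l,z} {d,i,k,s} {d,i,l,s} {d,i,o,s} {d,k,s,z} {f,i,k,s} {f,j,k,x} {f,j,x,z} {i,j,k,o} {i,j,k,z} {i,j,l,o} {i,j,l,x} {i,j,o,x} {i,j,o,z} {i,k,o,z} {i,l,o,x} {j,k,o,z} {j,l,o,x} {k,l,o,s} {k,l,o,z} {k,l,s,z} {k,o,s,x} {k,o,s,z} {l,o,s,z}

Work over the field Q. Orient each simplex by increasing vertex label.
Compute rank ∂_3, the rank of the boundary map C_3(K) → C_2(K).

n_0=10 n_1=43 n_2=71 n_3=25  [Q]
∂1: piv[df,di,dk,dl,do,ds,dx,dz,fj] rk=9  ker:fi,fk,fl,fo,fs,fx,fz,ij,ik,il,io,is,ix,iz,jk,jl,jo,jx,jz,kl,ko,ks,kx,kz,lo,ls,lx,lz,os,ox,oz,sx,sz,xz
∂2: piv[dfi,dfl,dfx,dfz,dik,dil,dio,dis,diz,dks,dkz,dls,dlx,dlz,dos,dsz,fij,fik,fio,fis,fix,fjk,fjo,fjx,fjz,fko,fkx,foz,fxz,ijl,ilo,iox,klo,ksx] rk=34  ker:fiz,fks,flx,flz,ijk,ijo,ijx,ijz,iko,iks,ikz,ils,ilx,ilz,ios,ioz,jko,jkx,jkz,jlo,jlx,jox,joz,jxz,kls,klx,klz,kos,kox,koz,ksz,los,lox,loz,lsz,osx,osz
∂3: piv[dflx,dflz,diks,dils,dios,dksz,fiks,fjkx,fjxz,ijko,ijkz,ijlo,ijlx,ijox,ijoz,ikoz,ilox,klos,kloz,klsz,kosx,kosz] rk=22  ker:jkoz,jlox,losz
rk∂_3=22

rank∂_3=22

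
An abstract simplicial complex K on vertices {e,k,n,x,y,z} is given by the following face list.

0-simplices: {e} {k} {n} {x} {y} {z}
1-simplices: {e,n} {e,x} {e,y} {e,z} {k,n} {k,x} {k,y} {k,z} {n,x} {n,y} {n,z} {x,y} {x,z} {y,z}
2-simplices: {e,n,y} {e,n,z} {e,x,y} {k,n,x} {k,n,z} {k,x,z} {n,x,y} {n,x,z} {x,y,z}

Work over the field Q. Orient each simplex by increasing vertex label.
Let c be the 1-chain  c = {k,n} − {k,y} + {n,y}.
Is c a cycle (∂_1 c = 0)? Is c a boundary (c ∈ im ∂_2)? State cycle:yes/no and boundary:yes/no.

cycle:yes boundary:no

n_0=6 n_1=14 n_2=9  [Q]
∂1: piv[en,ex,ey,ez,kn] rk=5  ker:kx,ky,kz,nx,ny,nz,xy,xz,yz
∂2: piv[eny,enz,exy,knx,knz,kxz,nxy,xyz] rk=8  ker:nxz
∂1c = 0
c vs im∂2: residual ≠ 0 ⇒ not boundary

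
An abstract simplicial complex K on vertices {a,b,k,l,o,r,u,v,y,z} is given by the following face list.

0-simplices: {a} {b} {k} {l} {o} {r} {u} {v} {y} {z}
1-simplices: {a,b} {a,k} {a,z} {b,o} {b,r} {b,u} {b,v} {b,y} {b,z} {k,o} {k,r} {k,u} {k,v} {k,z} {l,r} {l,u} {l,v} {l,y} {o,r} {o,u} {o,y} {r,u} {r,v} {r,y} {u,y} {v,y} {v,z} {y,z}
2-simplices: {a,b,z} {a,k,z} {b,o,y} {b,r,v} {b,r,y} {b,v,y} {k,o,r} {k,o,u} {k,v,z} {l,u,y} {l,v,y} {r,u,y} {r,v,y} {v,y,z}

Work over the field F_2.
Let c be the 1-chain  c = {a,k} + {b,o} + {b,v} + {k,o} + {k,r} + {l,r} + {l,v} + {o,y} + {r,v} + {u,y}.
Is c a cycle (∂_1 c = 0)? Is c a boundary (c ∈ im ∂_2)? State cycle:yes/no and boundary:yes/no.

n_0=10 n_1=28 n_2=14  [Z2]
∂1: piv[ab,ak,az,bo,br,bu,bv,by,lr] rk=9  ker:bz,ko,kr,ku,kv,kz,lu,lv,ly,or,ou,oy,ru,rv,ry,uy,vy,vz,yz
∂2: piv[abz,akz,boy,brv,bry,bvy,kor,kou,kvz,luy,lvy,ruy,vyz] rk=13  ker:rvy
∂1c = {a} + {k} + {o} + {r} + {u} + {v}

cycle:no boundary:no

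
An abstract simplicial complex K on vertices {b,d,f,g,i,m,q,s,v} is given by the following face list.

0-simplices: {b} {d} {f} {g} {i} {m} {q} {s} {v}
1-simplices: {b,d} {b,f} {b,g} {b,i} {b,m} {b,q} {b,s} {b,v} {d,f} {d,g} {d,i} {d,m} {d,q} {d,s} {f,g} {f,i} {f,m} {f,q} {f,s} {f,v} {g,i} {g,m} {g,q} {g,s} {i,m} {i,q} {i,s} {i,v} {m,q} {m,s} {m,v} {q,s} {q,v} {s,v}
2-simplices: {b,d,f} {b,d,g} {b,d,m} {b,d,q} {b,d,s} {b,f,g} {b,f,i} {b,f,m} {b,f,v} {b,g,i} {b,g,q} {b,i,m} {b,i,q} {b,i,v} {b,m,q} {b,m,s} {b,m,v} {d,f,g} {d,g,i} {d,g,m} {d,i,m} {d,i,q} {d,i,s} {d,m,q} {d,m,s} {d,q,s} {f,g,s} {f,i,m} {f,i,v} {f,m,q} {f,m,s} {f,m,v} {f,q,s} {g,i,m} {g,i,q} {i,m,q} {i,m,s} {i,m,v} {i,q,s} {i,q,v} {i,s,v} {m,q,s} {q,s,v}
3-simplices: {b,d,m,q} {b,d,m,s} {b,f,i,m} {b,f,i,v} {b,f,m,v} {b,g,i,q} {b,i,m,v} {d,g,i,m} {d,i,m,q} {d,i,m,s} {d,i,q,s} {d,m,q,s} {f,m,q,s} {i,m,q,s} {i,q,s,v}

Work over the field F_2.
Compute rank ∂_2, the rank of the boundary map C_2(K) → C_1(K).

rank∂_2=26

n_0=9 n_1=34 n_2=43 n_3=15  [Z2]
∂1: piv[bd,bf,bg,bi,bm,bq,bs,bv] rk=8  ker:df,dg,di,dm,dq,ds,fg,fi,fm,fq,fs,fv,gi,gm,gq,gs,im,iq,is,iv,mq,ms,mv,qs,qv,sv
∂2: piv[bdf,bdg,bdm,bdq,bds,bfg,bfi,bfm,bfv,bgi,bgq,bim,biq,biv,bmq,bms,bmv,dgi,dgm,dis,dqs,fgs,fmq,fms,iqv,isv] rk=26  ker:dfg,dim,diq,dmq,dms,fim,fiv,fmv,fqs,gim,giq,imq,ims,imv,iqs,mqs,qsv
∂3: piv[bdmq,bdms,bfim,bfiv,bfmv,bgiq,bimv,dgim,dimq,dims,diqs,dmqs,fmqs,iqsv] rk=14  ker:imqs
rk∂_2=26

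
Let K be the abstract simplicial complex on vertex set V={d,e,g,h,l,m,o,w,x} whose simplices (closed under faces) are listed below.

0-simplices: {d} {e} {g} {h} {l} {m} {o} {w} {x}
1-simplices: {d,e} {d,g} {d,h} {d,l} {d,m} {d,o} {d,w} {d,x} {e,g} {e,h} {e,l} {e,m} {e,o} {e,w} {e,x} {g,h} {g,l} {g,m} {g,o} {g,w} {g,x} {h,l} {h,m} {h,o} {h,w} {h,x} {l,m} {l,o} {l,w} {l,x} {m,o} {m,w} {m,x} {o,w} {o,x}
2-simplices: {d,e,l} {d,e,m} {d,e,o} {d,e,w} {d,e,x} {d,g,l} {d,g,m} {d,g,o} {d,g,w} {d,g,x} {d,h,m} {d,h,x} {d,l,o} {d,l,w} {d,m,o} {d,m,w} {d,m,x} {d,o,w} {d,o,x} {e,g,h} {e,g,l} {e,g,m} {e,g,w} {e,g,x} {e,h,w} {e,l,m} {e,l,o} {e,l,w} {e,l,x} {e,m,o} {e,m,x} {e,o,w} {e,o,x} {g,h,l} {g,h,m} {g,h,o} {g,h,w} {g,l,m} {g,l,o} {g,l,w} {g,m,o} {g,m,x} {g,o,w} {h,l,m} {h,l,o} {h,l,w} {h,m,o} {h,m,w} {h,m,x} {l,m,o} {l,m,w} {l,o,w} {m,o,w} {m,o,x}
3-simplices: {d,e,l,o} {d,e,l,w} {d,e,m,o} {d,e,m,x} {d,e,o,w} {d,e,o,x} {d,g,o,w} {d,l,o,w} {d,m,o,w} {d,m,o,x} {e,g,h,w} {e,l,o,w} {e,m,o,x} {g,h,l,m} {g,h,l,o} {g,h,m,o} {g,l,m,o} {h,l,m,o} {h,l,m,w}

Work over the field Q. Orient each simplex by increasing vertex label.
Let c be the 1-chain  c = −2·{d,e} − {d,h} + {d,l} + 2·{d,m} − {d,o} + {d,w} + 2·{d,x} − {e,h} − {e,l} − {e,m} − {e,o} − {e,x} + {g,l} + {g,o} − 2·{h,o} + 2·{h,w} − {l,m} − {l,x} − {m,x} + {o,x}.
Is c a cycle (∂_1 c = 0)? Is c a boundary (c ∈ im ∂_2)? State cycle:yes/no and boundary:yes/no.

cycle:no boundary:no

n_0=9 n_1=35 n_2=54 n_3=19  [Q]
∂1: piv[de,dg,dh,dl,dm,do,dw,dx] rk=8  ker:eg,eh,el,em,eo,ew,ex,gh,gl,gm,go,gw,gx,hl,hm,ho,hw,hx,lm,lo,lw,lx,mo,mw,mx,ow,ox
∂2: piv[del,dem,deo,dew,dex,dgl,dgm,dgo,dgw,dgx,dhm,dhx,dlo,dlw,dmo,dmw,dmx,dow,dox,egh,egl,ehw,elm,elx,ghl,ghm,gho] rk=27  ker:egm,egw,egx,elo,elw,emo,emx,eow,eox,ghw,glm,glo,glw,gmo,gmx,gow,hlm,hlo,hlw,hmo,hmw,hmx,lmo,lmw,low,mow,mox
∂3: piv[delo,delw,demo,demx,deow,deox,dgow,dlow,dmow,dmox,eghw,ghlm,ghlo,ghmo,glmo,hlmw] rk=16  ker:elow,emox,hlmo
∂1c = −2·{d} + 3·{e} − 2·{g} − 2·{h} + 3·{l} + {m} − 4·{o} + 3·{w}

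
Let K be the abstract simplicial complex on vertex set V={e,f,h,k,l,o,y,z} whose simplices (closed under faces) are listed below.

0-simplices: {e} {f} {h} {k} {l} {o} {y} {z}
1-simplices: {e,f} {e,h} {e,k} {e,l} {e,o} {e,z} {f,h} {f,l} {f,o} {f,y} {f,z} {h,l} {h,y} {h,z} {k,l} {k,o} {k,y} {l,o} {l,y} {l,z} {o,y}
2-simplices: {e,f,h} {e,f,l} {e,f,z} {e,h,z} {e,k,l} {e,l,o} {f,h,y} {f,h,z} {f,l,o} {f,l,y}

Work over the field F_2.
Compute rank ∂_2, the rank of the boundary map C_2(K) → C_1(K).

rank∂_2=9

n_0=8 n_1=21 n_2=10  [Z2]
∂1: piv[ef,eh,ek,el,eo,ez,fy] rk=7  ker:fh,fl,fo,fz,hl,hy,hz,kl,ko,ky,lo,ly,lz,oy
∂2: piv[efh,efl,efz,ehz,ekl,elo,fhy,flo,fly] rk=9  ker:fhz
rk∂_2=9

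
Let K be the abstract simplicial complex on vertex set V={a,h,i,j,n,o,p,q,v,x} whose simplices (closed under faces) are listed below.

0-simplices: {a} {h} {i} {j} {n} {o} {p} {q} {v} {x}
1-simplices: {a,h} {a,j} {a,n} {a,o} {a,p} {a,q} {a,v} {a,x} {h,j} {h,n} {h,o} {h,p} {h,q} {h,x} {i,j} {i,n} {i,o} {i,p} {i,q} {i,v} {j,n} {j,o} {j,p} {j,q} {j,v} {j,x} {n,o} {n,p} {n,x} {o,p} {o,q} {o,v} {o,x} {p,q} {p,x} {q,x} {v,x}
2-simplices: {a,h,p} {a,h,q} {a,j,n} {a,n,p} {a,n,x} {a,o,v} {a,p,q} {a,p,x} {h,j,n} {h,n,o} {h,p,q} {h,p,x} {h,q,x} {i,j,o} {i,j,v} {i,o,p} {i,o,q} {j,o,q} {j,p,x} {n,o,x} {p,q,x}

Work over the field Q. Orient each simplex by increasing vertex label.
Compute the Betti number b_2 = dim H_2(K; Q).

b_2=2

n_0=10 n_1=37 n_2=21  [Q]
∂1: piv[ah,aj,an,ao,ap,aq,av,ax,ij] rk=9  ker:hj,hn,ho,hp,hq,hx,in,io,ip,iq,iv,jn,jo,jp,jq,jv,jx,no,np,nx,op,oq,ov,ox,pq,px,qx,vx
∂2: piv[ahp,ahq,ajn,anp,anx,aov,apq,apx,hjn,hno,hpx,hqx,ijo,ijv,iop,ioq,joq,jpx,nox] rk=19  ker:hpq,pqx
b_2=(21−19)−0=2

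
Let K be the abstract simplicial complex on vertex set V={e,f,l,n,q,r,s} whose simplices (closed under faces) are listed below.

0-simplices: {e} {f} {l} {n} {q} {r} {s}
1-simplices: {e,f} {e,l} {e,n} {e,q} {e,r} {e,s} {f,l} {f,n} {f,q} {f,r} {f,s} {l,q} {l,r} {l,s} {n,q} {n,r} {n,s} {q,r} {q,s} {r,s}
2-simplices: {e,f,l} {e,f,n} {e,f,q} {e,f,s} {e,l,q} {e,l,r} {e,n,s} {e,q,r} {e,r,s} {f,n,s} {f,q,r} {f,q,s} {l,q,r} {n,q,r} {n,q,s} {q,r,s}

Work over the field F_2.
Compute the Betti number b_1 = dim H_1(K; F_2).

b_1=1

n_0=7 n_1=20 n_2=16  [Z2]
∂1: piv[ef,el,en,eq,er,es] rk=6  ker:fl,fn,fq,fr,fs,lq,lr,ls,nq,nr,ns,qr,qs,rs
∂2: piv[efl,efn,efq,efs,elq,elr,ens,eqr,ers,fqr,fqs,nqr,nqs] rk=13  ker:fns,lqr,qrs
b_1=(20−6)−13=1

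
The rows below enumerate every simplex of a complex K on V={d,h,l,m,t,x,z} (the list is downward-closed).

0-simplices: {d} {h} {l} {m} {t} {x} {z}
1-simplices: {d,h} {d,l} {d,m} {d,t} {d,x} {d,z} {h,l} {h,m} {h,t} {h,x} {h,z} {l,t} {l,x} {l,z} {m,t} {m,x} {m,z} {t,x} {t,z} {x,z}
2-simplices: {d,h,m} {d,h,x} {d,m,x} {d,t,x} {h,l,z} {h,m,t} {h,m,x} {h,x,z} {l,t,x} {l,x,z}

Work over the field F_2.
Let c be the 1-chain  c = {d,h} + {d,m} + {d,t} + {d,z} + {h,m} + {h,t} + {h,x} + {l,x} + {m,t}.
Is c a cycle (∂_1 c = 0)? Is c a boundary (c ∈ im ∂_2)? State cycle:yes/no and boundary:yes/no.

n_0=7 n_1=20 n_2=10  [Z2]
∂1: piv[dh,dl,dm,dt,dx,dz] rk=6  ker:hl,hm,ht,hx,hz,lt,lx,lz,mt,mx,mz,tx,tz,xz
∂2: piv[dhm,dhx,dmx,dtx,hlz,hmt,hxz,ltx,lxz] rk=9  ker:hmx
∂1c = {l} + {m} + {t} + {z}

cycle:no boundary:no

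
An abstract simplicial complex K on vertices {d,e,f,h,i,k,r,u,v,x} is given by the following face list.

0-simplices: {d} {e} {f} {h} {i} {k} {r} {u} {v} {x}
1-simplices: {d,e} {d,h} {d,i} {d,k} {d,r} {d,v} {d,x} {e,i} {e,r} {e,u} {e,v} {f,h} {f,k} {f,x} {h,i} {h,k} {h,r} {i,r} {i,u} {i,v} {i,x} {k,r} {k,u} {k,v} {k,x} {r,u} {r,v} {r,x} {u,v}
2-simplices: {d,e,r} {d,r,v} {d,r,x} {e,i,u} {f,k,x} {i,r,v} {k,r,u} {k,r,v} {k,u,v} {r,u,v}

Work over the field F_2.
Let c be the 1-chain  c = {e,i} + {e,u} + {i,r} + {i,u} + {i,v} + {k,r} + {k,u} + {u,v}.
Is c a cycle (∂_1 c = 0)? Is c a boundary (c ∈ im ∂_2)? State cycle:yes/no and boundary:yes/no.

cycle:yes boundary:yes

n_0=10 n_1=29 n_2=10  [Z2]
∂1: piv[de,dh,di,dk,dr,dv,dx,eu,fh] rk=9  ker:ei,er,ev,fk,fx,hi,hk,hr,ir,iu,iv,ix,kr,ku,kv,kx,ru,rv,rx,uv
∂2: piv[der,drv,drx,eiu,fkx,irv,kru,krv,kuv] rk=9  ker:ruv
∂1c = 0
c vs im∂2: reduces to 0 ⇒ boundary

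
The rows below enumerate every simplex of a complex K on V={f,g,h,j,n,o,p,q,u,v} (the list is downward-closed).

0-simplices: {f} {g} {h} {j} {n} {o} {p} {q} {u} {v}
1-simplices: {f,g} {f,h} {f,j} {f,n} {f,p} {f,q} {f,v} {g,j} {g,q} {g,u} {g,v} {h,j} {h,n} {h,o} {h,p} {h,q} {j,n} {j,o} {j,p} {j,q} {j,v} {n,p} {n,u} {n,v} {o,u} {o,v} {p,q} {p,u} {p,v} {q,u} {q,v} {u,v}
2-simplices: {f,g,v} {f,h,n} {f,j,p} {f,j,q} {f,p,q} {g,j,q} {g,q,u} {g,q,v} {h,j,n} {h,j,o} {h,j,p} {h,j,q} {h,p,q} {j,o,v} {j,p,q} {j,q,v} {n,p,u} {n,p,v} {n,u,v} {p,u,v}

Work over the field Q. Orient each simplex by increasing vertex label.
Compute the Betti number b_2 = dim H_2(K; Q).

n_0=10 n_1=32 n_2=20  [Q]
∂1: piv[fg,fh,fj,fn,fp,fq,fv,gu,ho] rk=9  ker:gj,gq,gv,hj,hn,hp,hq,jn,jo,jp,jq,jv,np,nu,nv,ou,ov,pq,pu,pv,qu,qv,uv
∂2: piv[fgv,fhn,fjp,fjq,fpq,gjq,gqu,gqv,hjn,hjo,hjp,hjq,jov,jqv,npu,npv,nuv] rk=17  ker:hpq,jpq,puv
b_2=(20−17)−0=3

b_2=3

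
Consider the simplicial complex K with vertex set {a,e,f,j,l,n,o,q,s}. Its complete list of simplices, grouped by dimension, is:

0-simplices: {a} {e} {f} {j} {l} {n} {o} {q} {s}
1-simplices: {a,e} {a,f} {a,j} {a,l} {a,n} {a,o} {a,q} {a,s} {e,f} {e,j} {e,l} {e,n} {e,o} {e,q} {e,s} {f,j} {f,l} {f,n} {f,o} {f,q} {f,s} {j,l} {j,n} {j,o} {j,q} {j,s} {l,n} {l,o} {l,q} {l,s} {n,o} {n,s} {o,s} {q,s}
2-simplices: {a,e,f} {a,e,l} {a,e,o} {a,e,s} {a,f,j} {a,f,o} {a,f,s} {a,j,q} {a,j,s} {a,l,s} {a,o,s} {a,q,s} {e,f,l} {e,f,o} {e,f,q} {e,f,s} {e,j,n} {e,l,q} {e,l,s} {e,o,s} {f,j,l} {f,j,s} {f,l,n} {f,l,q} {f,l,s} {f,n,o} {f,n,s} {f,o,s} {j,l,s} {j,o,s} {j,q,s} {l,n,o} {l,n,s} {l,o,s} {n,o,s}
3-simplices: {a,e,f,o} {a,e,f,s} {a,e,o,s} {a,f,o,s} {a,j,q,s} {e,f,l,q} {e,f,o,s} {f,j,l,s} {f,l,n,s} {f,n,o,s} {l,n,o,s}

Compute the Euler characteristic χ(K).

χ(K)=-1

n_0=9 n_1=34 n_2=35 n_3=11
χ=+9−34+35−11=-1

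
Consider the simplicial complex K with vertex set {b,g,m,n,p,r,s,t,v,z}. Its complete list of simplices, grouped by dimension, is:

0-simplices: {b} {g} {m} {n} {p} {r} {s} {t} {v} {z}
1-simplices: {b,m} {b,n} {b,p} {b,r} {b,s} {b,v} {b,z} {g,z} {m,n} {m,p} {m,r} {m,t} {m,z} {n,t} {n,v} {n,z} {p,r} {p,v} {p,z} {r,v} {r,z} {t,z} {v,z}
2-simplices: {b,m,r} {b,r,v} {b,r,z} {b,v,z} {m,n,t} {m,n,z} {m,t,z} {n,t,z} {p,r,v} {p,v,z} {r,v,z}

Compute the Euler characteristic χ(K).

χ(K)=-2

n_0=10 n_1=23 n_2=11
χ=+10−23+11=-2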